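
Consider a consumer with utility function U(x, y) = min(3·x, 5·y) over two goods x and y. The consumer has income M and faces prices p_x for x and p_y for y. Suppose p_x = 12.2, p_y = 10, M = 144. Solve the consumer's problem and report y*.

Demand: x*(p_x,p_y,M) = 5·M/(5·p_x + 3·p_y), y* = 3·M/(5·p_x + 3·p_y).
Here 5·12.2 + 3·10 = 91, giving y* = 4.7473.

y* = 4.7473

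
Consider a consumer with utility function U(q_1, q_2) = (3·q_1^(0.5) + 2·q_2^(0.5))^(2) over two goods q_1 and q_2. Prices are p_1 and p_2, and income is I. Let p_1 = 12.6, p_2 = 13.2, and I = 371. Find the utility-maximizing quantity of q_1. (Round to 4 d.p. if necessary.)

q_1* = 20.6738

MU_q_1 ∝ 3·q_1^(-0.5), MU_q_2 ∝ 2·q_2^(-0.5), so MRS = (3/2)·(q_2/q_1)^(0.5) = p_1/p_2.
Hence q_2/q_1 = ((2/3)·p_1/p_2)^(1/(0.5)), i.e. raised to the 2 power.
Substitute q_2 = (q_2/q_1)·q_1 into the budget: q_1* = I/(p_1 + p_2·(q_2/q_1)).
Numerically q_2/q_1 = 0.404959, so q_1* = 371/(12.6 + 13.2·0.404959) = 20.6738.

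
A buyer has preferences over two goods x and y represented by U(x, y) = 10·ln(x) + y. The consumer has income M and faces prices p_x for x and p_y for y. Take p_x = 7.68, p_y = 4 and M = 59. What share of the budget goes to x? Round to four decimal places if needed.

MU_x = 10/x, MU_y = 1. Tangency: 10/x = p_x/p_y.
So x*(p_x,p_y) = 10·p_y/p_x, independent of income; and y* = (M − 10·p_y)/p_y.
At the given prices: x* = 10·4/7.68 = 5.2083, and y* = 4.75.
Expenditure on x: 7.68·5.2083 = 40; share = 0.678.

share on x = 0.678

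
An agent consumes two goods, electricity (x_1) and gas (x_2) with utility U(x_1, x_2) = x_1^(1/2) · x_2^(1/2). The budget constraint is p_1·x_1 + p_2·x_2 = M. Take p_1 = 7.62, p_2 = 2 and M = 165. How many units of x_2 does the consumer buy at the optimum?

Tangency: MRS = x_2/x_1 = p_1/p_2.
Rearranging, p_2·x_2 = p_1·x_1. Substituting into the budget gives p_1·x_1·(1 + 1) = M.
Demand: x_1*(p_1,p_2,M) = 0.5·M/p_1 and x_2* = 0.5·M/p_2.
At p_1=7.62, p_2=2, M=165: x_2* = 0.5·165/2 = 41.25.

x_2* = 41.25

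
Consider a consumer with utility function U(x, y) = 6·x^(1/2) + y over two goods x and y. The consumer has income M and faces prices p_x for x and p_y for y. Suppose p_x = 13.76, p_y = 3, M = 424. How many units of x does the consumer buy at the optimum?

Solve: √x = 3·p_y/p_x, so x*(p_x,p_y) = (3·p_y/p_x)², and y* = (M − p_x·x*)/p_y.
Plugging in: x* = (3·3/13.76)² = 0.4278.

x* = 0.4278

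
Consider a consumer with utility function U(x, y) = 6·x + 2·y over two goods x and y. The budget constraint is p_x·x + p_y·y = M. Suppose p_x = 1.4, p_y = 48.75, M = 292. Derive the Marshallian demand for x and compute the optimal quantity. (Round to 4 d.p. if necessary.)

x* = 208.5714

Perfect substitutes: compare marginal utility per dollar. 6/p_x vs 2/p_y → 4.2857 vs 0.041.
x gives more utility per dollar, so spend all income on x: x* = M/p_x, y* = 0.
Numerically: x* = 208.5714, y* = 0.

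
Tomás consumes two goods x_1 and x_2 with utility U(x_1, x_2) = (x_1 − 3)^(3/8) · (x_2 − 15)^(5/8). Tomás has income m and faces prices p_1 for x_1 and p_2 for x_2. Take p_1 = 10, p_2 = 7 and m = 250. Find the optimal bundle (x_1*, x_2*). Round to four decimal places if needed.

Let x_1' = x_1−3, x_2' = x_2−15. MRS = (3/5)·x_2'/x_1' = p_1/p_2.
Substituting into the budget: x_1* = 3 + 0.375·(m − 3·p_1 − 15·p_2)/p_1, and x_2* = 15 + 0.625·(…)/p_2.
Discretionary income = 250 − 3·10 − 15·7 = 115; x_1* = 3 + 0.375·115/10 = 7.3125; x_2* = 15 + 0.625·115/7 = 25.2679.

x_1* = 7.3125, x_2* = 25.2679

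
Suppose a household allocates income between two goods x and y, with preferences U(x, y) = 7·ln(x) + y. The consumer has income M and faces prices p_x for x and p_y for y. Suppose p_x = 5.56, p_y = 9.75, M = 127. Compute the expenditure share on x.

share on x = 0.5374

MU_x = 7/x, MU_y = 1. Tangency: 7/x = p_x/p_y.
So x*(p_x,p_y) = 7·p_y/p_x, independent of income; and y* = (M − 7·p_y)/p_y.
At the given prices: x* = 7·9.75/5.56 = 12.2752, and y* = 6.0256.
Expenditure on x: 5.56·12.2752 = 68.25; share = 0.5374.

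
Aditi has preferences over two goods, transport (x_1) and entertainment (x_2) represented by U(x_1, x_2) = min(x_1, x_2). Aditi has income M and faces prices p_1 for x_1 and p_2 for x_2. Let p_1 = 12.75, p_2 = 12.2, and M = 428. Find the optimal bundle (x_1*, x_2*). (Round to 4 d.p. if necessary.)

x_1* = 17.1543, x_2* = 17.1543

Leontief preferences: the optimum is at the kink where x_1/1 = x_2/1, i.e. x_2 = x_1.
Budget: p_1·x_1 + p_2·x_1 = M, so (p_1 + p_2)·x_1 = M.
Demand: x_1*(p_1,p_2,M) = M/(p_1 + p_2), x_2* = M/(p_1 + p_2).
Here 12.75 + 12.2 = 24.95, giving x_1* = 17.1543 and x_2* = 17.1543.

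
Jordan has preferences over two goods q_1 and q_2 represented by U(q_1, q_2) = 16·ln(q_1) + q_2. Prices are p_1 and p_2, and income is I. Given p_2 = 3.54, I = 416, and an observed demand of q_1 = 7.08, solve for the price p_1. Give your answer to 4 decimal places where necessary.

p_1 = 8

Set MRS = p_1/p_2: (16/q_1)/1 = p_1/p_2.
So q_1*(p_1,p_2) = 16·p_2/p_1, independent of income; and q_2* = (I − 16·p_2)/p_2.
Set q_1* = 7.08 in the demand function and solve for p_1: p_1 = 8.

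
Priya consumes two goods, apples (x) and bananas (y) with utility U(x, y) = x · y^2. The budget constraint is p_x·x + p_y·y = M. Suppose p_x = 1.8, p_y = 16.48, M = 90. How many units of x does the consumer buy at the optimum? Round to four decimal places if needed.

The MRS is (1/2)·y/x. Set MRS = p_x/p_y.
Rearranging, p_y·y = 2·p_x·x. Substituting into the budget gives p_x·x·(1 + 2) = M.
Demand: x*(p_x,p_y,M) = 1/3·M/p_x and y* = 2/3·M/p_y.
At p_x=1.8, p_y=16.48, M=90: x* = 1/3·90/1.8 = 16.6667.

x* = 16.6667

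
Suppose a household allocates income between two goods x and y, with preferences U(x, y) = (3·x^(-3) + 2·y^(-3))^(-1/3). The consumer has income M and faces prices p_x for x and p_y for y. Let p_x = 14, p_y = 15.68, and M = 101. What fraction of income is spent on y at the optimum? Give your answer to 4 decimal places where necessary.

share on y = 0.4959

With the ratio pinned down, the budget gives x* = M/(p_x + p_y·(y/x)) and y* = (y/x)·x*.
Numerically y/x = 0.87836, so x* = 101/(14 + 15.68·0.87836) = 3.6367 and y* = 0.87836·3.6367 = 3.1943.
Expenditure on y: 15.68·3.1943 = 50.0867; share = 0.4959.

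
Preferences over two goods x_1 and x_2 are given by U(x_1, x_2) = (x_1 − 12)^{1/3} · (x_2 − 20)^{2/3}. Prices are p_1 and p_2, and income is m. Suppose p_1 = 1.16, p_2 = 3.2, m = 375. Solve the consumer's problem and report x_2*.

x_2* = 81.8917

Let x_1' = x_1−12, x_2' = x_2−20. MRS = (1/2)·x_2'/x_1' = p_1/p_2.
After buying the subsistence bundle (12, 20), a share 1/3 of the remaining income goes to x_1: x_1* = 12 + 1/3·(m − 12p_1 − 20p_2)/p_1.
Discretionary income = 375 − 12·1.16 − 20·3.2 = 297.08; x_2* = 20 + 2/3·297.08/3.2 = 81.8917.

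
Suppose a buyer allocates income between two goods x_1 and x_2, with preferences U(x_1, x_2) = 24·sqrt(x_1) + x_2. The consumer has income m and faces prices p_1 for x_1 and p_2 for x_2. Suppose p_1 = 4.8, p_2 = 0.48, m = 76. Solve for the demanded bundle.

x_1* = 1.44, x_2* = 143.9333

MU_x_1 = 12/√x_1, MU_x_2 = 1. Tangency: 12/√x_1 = p_1/p_2.
Thus x_1* = (12·p_2/p_1)² — independent of m — with the rest of income spent on x_2.
Plugging in: x_1* = (12·0.48/4.8)² = 1.44, x_2* = 143.9333.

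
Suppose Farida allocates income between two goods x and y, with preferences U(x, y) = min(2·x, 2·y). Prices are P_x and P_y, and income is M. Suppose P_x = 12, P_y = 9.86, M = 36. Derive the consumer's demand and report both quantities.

Leontief preferences: the optimum is at the kink where x/2 = y/2, i.e. y = x.
Budget: P_x·x + P_y·x = M, so (2·P_x + 2·P_y)·x = 2·M.
Demand: x*(P_x,P_y,M) = 2·M/(2·P_x + 2·P_y), y* = 2·M/(2·P_x + 2·P_y).
Here 2·12 + 2·9.86 = 43.72, giving x* = 1.6468 and y* = 1.6468.

x* = 1.6468, y* = 1.6468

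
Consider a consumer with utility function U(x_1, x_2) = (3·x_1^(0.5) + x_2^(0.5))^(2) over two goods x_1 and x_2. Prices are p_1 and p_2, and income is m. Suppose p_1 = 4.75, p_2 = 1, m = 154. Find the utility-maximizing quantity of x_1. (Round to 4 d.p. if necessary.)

MU_x_1 ∝ 3·x_1^(-0.5), MU_x_2 ∝ x_2^(-0.5), so MRS = 3·(x_2/x_1)^(0.5) = p_1/p_2.
Solve for the ratio: x_2/x_1 = [(1/3)·p_1/p_2]^(2).
Substitute x_2 = (x_2/x_1)·x_1 into the budget: x_1* = m/(p_1 + p_2·(x_2/x_1)).
Numerically x_2/x_1 = 2.506944, so x_1* = 154/(4.75 + 1·2.506944) = 21.2211.

x_1* = 21.2211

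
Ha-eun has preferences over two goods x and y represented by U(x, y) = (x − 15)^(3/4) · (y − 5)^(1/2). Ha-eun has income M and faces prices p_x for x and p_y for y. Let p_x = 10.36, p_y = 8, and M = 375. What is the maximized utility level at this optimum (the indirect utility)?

MRS = (3/2)·(y−5)/(x−15). Tangency with p_x/p_y gives y−5 = (2/3)·(p_x/p_y)·(x−15).
After buying the subsistence bundle (15, 5), a share 0.6 of the remaining income goes to x: x* = 15 + 0.6·(M − 15p_x − 5p_y)/p_x.
Discretionary income = 375 − 15·10.36 − 5·8 = 179.6; x* = 15 + 0.6·179.6/10.36 = 25.4015; y* = 5 + 0.4·179.6/8 = 13.98.
Utility at the optimum: U(25.4015, 13.98) = 17.3565.

V = 17.3565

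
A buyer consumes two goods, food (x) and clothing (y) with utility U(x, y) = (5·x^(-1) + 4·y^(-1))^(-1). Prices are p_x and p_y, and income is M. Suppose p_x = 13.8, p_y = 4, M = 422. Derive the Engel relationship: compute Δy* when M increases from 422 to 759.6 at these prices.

Δy* = 27.4324

Numerically y/x = 1.661325, so x* = 422/(13.8 + 4·1.661325) = 20.6404 and y* = 1.661325·20.6404 = 34.2905.
At M' = 759.6: y* = 61.7229. Change: 61.7229 − 34.2905 = 27.4324.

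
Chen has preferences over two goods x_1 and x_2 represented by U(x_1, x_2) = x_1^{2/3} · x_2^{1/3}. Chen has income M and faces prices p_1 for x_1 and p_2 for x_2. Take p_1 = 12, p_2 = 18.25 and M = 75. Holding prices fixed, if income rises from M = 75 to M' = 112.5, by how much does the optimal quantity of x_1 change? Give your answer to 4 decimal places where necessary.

Δx_1* = 2.0833

MU_x_1/MU_x_2 = (2/3·x_2)/(1/3·x_1); tangency sets this equal to p_1/p_2.
So 2/3·p_2·x_2 = 1/3·p_1·x_1; combined with the budget, a share 2/3 of income goes to x_1.
Demand: x_1*(p_1,p_2,M) = 2/3·M/p_1 and x_2* = 1/3·M/p_2.
At p_1=12, p_2=18.25, M=75: x_1* = 2/3·75/12 = 4.1667.
At M' = 112.5: x_1* = 6.25. Change: 6.25 − 4.1667 = 2.0833.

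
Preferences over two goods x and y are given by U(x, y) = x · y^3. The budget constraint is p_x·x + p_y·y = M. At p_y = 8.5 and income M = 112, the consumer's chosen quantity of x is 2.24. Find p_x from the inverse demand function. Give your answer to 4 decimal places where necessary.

p_x = 12.5

MU_x/MU_y = (y)/(3·x); tangency sets this equal to p_x/p_y.
So p_y·y = 3·p_x·x; combined with the budget, a share 0.25 of income goes to x.
Demand: x*(p_x,p_y,M) = 0.25·M/p_x and y* = 0.75·M/p_y.
Set x* = 2.24 in the demand function and solve for p_x: p_x = 12.5.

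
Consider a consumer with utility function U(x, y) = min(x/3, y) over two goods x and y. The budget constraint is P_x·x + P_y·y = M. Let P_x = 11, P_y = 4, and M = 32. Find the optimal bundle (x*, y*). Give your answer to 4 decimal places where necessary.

x* = 2.5946, y* = 0.8649

With perfect complements, no substitution: consume in ratio x:y = 3:1.
Budget: P_x·x + P_y·(1/3)·x = M, so (3·P_x + P_y)·x = 3·M.
Demand: x*(P_x,P_y,M) = 3·M/(3·P_x + P_y), y* = M/(3·P_x + P_y).
Here 3·11 + 4 = 37, giving x* = 2.5946 and y* = 0.8649.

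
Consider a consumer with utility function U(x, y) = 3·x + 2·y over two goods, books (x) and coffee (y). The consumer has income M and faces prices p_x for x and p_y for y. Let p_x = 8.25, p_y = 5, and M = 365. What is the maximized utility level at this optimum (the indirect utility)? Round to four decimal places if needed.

V = 146

Perfect substitutes: compare marginal utility per dollar. 3/p_x vs 2/p_y → 0.3636 vs 0.4.
y gives more utility per dollar, so spend all income on y: y* = M/p_y, x* = 0.
Numerically: x* = 0, y* = 73.
Utility at the optimum: U(0, 73) = 146.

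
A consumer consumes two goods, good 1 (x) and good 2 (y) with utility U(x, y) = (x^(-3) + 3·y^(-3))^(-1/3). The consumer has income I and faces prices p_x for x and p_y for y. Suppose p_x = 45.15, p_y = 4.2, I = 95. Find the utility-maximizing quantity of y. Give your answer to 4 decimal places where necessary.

y* = 4.1043

From the CES first-order condition, (1/3)·(y/x)^(4) = p_x/p_y.
Solve for the ratio: y/x = [3·p_x/p_y]^(0.25).
Substitute y = (y/x)·x into the budget: x* = I/(p_x + p_y·(y/x)).
Numerically y/x = 2.383046, so x* = 95/(45.15 + 4.2·2.383046) = 1.7223 and y* = 2.383046·1.7223 = 4.1043.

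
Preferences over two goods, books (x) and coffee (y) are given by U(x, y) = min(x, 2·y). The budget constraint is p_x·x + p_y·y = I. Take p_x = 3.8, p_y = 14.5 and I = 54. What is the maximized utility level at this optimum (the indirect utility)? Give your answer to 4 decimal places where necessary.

Leontief preferences: the optimum is at the kink where x/2 = y/1, i.e. y = (1/2)·x.
Budget: p_x·x + p_y·(1/2)·x = I, so (2·p_x + p_y)·x = 2·I.
Demand: x*(p_x,p_y,I) = 2·I/(2·p_x + p_y), y* = I/(2·p_x + p_y).
Here 2·3.8 + 14.5 = 22.1, giving x* = 4.8869 and y* = 2.4434.
Utility at the optimum: U(4.8869, 2.4434) = 4.8869.

V = 4.8869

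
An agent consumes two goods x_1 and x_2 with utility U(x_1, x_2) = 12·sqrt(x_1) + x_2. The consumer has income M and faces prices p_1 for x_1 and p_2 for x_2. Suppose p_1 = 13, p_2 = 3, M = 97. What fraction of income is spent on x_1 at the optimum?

share on x_1 = 0.2569

Set MRS = p_1/p_2: 6·x_1^(−1/2) = p_1/p_2.
Thus x_1* = (6·p_2/p_1)² — independent of M — with the rest of income spent on x_2.
Plugging in: x_1* = (6·3/13)² = 1.9172, x_2* = 24.0256.
Expenditure on x_1: 13·1.9172 = 24.9231; share = 0.2569.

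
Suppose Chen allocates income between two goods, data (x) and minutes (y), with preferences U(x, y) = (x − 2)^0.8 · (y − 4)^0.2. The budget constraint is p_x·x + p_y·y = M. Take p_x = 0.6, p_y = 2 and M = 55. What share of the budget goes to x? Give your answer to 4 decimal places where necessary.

After buying the subsistence bundle (2, 4), a share 0.8 of the remaining income goes to x: x* = 2 + 0.8·(M − 2p_x − 4p_y)/p_x.
Discretionary income = 55 − 2·0.6 − 4·2 = 45.8; x* = 2 + 0.8·45.8/0.6 = 63.0667; y* = 4 + 0.2·45.8/2 = 8.58.
Expenditure on x: 0.6·63.0667 = 37.84; share = 0.688.

share on x = 0.688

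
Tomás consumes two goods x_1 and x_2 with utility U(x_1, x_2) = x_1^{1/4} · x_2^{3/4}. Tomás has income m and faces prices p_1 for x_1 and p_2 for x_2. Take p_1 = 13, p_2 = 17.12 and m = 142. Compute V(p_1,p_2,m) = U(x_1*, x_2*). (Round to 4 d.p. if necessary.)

V = 5.0636

Demand: x_1*(p_1,p_2,m) = 0.25·m/p_1 and x_2* = 0.75·m/p_2.
At p_1=13, p_2=17.12, m=142: x_1* = 0.25·142/13 = 2.7308, x_2* = 6.2208.
Utility at the optimum: U(2.7308, 6.2208) = 5.0636.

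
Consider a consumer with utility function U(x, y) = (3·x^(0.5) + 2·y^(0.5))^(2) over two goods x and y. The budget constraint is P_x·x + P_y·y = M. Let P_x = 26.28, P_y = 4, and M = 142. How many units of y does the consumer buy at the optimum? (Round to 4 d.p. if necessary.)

MRS = MU_x/MU_y = (3/2)·(y/x)^(0.5). Set equal to P_x/P_y.
Hence y/x = ((2/3)·P_x/P_y)^(1/(0.5)), i.e. raised to the 2 power.
Substitute y = (y/x)·x into the budget: x* = M/(P_x + P_y·(y/x)).
Numerically y/x = 19.1844, so x* = 142/(26.28 + 4·19.1844) = 1.3784 and y* = 19.1844·1.3784 = 26.4439.

y* = 26.4439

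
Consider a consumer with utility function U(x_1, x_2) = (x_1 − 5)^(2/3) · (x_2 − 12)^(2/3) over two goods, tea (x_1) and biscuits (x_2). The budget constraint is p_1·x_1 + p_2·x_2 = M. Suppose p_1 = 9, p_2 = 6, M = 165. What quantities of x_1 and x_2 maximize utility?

This is Cobb-Douglas in (x_1−5, x_2−12): tangency gives 2/3·p_2·(x_2−12) = 2/3·p_1·(x_1−5).
Substituting into the budget: x_1* = 5 + 0.5·(M − 5·p_1 − 12·p_2)/p_1, and x_2* = 12 + 0.5·(…)/p_2.
Discretionary income = 165 − 5·9 − 12·6 = 48; x_1* = 5 + 0.5·48/9 = 7.6667; x_2* = 12 + 0.5·48/6 = 16.

x_1* = 7.6667, x_2* = 16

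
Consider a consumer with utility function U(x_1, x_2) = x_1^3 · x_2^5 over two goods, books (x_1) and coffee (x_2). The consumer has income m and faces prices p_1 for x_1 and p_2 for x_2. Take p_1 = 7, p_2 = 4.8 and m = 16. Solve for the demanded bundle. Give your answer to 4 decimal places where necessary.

x_1* = 0.8571, x_2* = 2.0833

At p_1=7, p_2=4.8, m=16: x_1* = 0.375·16/7 = 0.8571, x_2* = 2.0833.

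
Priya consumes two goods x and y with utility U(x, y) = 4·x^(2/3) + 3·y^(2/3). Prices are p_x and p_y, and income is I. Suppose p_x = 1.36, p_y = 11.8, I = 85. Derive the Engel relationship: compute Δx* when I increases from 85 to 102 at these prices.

Δx* = 12.4303

From the CES first-order condition, (4/3)·(y/x)^(1/3) = p_x/p_y.
Hence y/x = ((3/4)·p_x/p_y)^(1/(1/3)), i.e. raised to the 3 power.
With the ratio pinned down, the budget gives x* = I/(p_x + p_y·(y/x)) and y* = (y/x)·x*.
Numerically y/x = 0.000646, so x* = 85/(1.36 + 11.8·0.000646) = 62.1517.
At I' = 102: x* = 74.582. Change: 74.582 − 62.1517 = 12.4303.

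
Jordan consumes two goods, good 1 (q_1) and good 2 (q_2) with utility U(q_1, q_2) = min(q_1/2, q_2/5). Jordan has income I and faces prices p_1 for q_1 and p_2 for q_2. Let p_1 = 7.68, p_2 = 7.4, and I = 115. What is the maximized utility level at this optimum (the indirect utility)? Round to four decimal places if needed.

Demand: q_1*(p_1,p_2,I) = 2·I/(2·p_1 + 5·p_2), q_2* = 5·I/(2·p_1 + 5·p_2).
Here 2·7.68 + 5·7.4 = 52.36, giving q_1* = 4.3927 and q_2* = 10.9817.
Utility at the optimum: U(4.3927, 10.9817) = 2.1963.

V = 2.1963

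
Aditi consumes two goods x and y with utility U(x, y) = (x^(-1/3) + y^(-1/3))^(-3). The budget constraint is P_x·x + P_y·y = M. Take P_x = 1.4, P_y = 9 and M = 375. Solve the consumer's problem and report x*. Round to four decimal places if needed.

MU_x ∝ x^(-4/3), MU_y ∝ y^(-4/3), so MRS = (y/x)^(4/3) = P_x/P_y.
Solve for the ratio: y/x = [P_x/P_y]^(0.75).
With the ratio pinned down, the budget gives x* = M/(P_x + P_y·(y/x)) and y* = (y/x)·x*.
Numerically y/x = 0.247693, so x* = 375/(1.4 + 9·0.247693) = 103.3274.

x* = 103.3274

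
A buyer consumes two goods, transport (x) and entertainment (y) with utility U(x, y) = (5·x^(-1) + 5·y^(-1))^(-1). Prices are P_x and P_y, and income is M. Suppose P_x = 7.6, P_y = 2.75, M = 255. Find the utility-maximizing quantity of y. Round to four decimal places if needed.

y* = 34.8282

From the CES first-order condition, (y/x)^(2) = P_x/P_y.
Hence y/x = (P_x/P_y)^(1/(2)), i.e. raised to the 0.5 power.
With the ratio pinned down, the budget gives x* = M/(P_x + P_y·(y/x)) and y* = (y/x)·x*.
Numerically y/x = 1.662419, so x* = 255/(7.6 + 2.75·1.662419) = 20.9503 and y* = 1.662419·20.9503 = 34.8282.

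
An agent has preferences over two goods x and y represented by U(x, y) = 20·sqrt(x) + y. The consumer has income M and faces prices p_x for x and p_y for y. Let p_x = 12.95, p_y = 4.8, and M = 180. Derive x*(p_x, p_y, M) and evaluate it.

Utility is quasi-linear in y; the FOC for x is 10/√x = p_x/p_y.
Thus x* = (10·p_y/p_x)² — independent of M — with the rest of income spent on y.
Plugging in: x* = (10·4.8/12.95)² = 13.7386.

x* = 13.7386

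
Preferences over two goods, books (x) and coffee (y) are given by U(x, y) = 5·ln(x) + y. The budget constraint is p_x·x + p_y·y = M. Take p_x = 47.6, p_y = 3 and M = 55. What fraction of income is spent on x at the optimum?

share on x = 0.2727

MU_x = 5/x, MU_y = 1. Tangency: 5/x = p_x/p_y.
So x*(p_x,p_y) = 5·p_y/p_x, independent of income; and y* = (M − 5·p_y)/p_y.
At the given prices: x* = 5·3/47.6 = 0.3151, and y* = 13.3333.
Expenditure on x: 47.6·0.3151 = 15; share = 0.2727.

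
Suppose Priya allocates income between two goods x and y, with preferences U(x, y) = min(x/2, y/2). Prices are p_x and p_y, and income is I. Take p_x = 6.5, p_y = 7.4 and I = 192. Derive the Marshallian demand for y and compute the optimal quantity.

Demand: x*(p_x,p_y,I) = 2·I/(2·p_x + 2·p_y), y* = 2·I/(2·p_x + 2·p_y).
Here 2·6.5 + 2·7.4 = 27.8, giving y* = 13.8129.

y* = 13.8129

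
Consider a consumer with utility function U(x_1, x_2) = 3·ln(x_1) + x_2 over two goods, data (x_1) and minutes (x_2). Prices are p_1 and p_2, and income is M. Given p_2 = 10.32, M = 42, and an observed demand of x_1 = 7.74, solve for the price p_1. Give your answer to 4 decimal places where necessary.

Set MRS = p_1/p_2: (3/x_1)/1 = p_1/p_2.
So x_1*(p_1,p_2) = 3·p_2/p_1, independent of income; and x_2* = (M − 3·p_2)/p_2.
Set x_1* = 7.74 in the demand function and solve for p_1: p_1 = 4.

p_1 = 4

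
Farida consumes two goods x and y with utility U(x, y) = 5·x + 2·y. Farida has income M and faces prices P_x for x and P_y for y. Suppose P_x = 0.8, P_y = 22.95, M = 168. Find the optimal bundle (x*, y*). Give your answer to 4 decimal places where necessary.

x* = 210, y* = 0

Perfect substitutes: compare marginal utility per dollar. 5/P_x vs 2/P_y → 6.25 vs 0.0871.
x gives more utility per dollar, so spend all income on x: x* = M/P_x, y* = 0.
Numerically: x* = 210, y* = 0.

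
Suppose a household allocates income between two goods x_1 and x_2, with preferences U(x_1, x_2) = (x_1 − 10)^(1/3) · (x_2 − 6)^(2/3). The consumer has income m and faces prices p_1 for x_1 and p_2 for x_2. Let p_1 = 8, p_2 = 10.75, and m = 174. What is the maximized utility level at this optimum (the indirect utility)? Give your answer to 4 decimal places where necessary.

MRS = (1/2)·(x_2−6)/(x_1−10). Tangency with p_1/p_2 gives x_2−6 = 2·(p_1/p_2)·(x_1−10).
After buying the subsistence bundle (10, 6), a share 1/3 of the remaining income goes to x_1: x_1* = 10 + 1/3·(m − 10p_1 − 6p_2)/p_1.
Discretionary income = 174 − 10·8 − 6·10.75 = 29.5; x_1* = 10 + 1/3·29.5/8 = 11.2292; x_2* = 6 + 2/3·29.5/10.75 = 7.8295.
Utility at the optimum: U(11.2292, 7.8295) = 1.6023.

V = 1.6023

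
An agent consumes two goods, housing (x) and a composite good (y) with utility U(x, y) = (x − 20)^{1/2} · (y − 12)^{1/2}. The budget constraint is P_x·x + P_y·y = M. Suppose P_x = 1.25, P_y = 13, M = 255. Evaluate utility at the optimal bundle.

V = 9.1786

Let x' = x−20, y' = y−12. MRS = y'/x' = P_x/P_y.
Substituting into the budget: x* = 20 + 0.5·(M − 20·P_x − 12·P_y)/P_x, and y* = 12 + 0.5·(…)/P_y.
Discretionary income = 255 − 20·1.25 − 12·13 = 74; x* = 20 + 0.5·74/1.25 = 49.6; y* = 12 + 0.5·74/13 = 14.8462.
Utility at the optimum: U(49.6, 14.8462) = 9.1786.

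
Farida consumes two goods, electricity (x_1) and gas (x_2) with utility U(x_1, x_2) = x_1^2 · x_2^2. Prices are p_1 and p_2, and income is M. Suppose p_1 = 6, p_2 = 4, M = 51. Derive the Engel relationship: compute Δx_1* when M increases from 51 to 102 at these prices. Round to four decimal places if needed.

Tangency: MRS = x_2/x_1 = p_1/p_2.
Rearranging, p_2·x_2 = p_1·x_1. Substituting into the budget gives p_1·x_1·(1 + 1) = M.
Demand: x_1*(p_1,p_2,M) = 0.5·M/p_1 and x_2* = 0.5·M/p_2.
At p_1=6, p_2=4, M=51: x_1* = 0.5·51/6 = 4.25.
At M' = 102: x_1* = 8.5. Change: 8.5 − 4.25 = 4.25.

Δx_1* = 4.25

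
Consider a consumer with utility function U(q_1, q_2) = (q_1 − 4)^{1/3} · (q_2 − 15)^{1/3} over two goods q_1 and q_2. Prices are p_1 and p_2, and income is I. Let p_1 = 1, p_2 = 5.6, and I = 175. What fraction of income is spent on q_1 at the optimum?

share on q_1 = 0.2714

Substituting into the budget: q_1* = 4 + 0.5·(I − 4·p_1 − 15·p_2)/p_1, and q_2* = 15 + 0.5·(…)/p_2.
Discretionary income = 175 − 4·1 − 15·5.6 = 87; q_1* = 4 + 0.5·87/1 = 47.5; q_2* = 15 + 0.5·87/5.6 = 22.7679.
Expenditure on q_1: 1·47.5 = 47.5; share = 0.2714.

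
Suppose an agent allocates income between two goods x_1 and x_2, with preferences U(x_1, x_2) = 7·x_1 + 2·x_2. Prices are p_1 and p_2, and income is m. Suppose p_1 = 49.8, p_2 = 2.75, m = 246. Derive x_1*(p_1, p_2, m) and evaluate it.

Linear utility — the consumer picks whichever good has higher MU/price: 7/49.8 = 0.1406 vs 2/2.75 = 0.7273.
x_2 gives more utility per dollar, so spend all income on x_2: x_2* = m/p_2, x_1* = 0.
Numerically: x_1* = 0, x_2* = 89.4545.

x_1* = 0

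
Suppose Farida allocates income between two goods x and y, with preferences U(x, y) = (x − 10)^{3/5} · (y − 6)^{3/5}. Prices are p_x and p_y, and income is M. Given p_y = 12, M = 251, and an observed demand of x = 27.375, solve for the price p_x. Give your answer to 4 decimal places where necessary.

This is Cobb-Douglas in (x−10, y−6): tangency gives 0.6·p_y·(y−6) = 0.6·p_x·(x−10).
Substituting into the budget: x* = 10 + 0.5·(M − 10·p_x − 6·p_y)/p_x, and y* = 6 + 0.5·(…)/p_y.
Set x* = 27.375 in the demand function and solve for p_x: p_x = 4.

p_x = 4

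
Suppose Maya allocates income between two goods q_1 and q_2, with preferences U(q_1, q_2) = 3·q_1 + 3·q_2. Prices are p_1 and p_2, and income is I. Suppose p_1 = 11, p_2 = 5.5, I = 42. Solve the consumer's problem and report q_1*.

Linear utility — the consumer picks whichever good has higher MU/price: 3/11 = 0.2727 vs 3/5.5 = 0.5455.
q_2 gives more utility per dollar, so spend all income on q_2: q_2* = I/p_2, q_1* = 0.
Numerically: q_1* = 0, q_2* = 7.6364.

q_1* = 0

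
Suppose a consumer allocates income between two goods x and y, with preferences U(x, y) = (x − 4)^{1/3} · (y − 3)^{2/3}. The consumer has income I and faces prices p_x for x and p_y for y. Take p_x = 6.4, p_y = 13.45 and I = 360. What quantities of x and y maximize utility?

x* = 19.3151, y* = 17.575

MRS = (1/2)·(y−3)/(x−4). Tangency with p_x/p_y gives y−3 = 2·(p_x/p_y)·(x−4).
After buying the subsistence bundle (4, 3), a share 1/3 of the remaining income goes to x: x* = 4 + 1/3·(I − 4p_x − 3p_y)/p_x.
Discretionary income = 360 − 4·6.4 − 3·13.45 = 294.05; x* = 4 + 1/3·294.05/6.4 = 19.3151; y* = 3 + 2/3·294.05/13.45 = 17.575.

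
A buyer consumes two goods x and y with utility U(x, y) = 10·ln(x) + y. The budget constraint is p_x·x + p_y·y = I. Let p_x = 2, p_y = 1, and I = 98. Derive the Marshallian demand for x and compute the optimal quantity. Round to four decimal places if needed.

x* = 5

Set MRS = p_x/p_y: (10/x)/1 = p_x/p_y.
So x*(p_x,p_y) = 10·p_y/p_x, independent of income; and y* = (I − 10·p_y)/p_y.
At the given prices: x* = 10·1/2 = 5.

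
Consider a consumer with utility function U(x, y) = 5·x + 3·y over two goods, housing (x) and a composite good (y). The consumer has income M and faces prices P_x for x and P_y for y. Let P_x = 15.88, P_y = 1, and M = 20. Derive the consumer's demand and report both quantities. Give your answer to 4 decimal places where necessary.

x* = 0, y* = 20

Perfect substitutes: compare marginal utility per dollar. 5/P_x vs 3/P_y → 0.3149 vs 3.
y gives more utility per dollar, so spend all income on y: y* = M/P_y, x* = 0.
Numerically: x* = 0, y* = 20.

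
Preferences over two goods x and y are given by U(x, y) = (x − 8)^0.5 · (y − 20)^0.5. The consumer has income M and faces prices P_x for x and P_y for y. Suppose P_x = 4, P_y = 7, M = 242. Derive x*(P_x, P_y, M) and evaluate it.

This is Cobb-Douglas in (x−8, y−20): tangency gives 0.5·P_y·(y−20) = 0.5·P_x·(x−8).
Substituting into the budget: x* = 8 + 0.5·(M − 8·P_x − 20·P_y)/P_x, and y* = 20 + 0.5·(…)/P_y.
Discretionary income = 242 − 8·4 − 20·7 = 70; x* = 8 + 0.5·70/4 = 16.75.

x* = 16.75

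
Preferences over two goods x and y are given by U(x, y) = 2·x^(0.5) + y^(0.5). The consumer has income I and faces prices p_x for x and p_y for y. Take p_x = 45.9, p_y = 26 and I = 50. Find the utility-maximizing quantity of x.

MRS = MU_x/MU_y = 2·(y/x)^(0.5). Set equal to p_x/p_y.
Hence y/x = ((1/2)·p_x/p_y)^(1/(0.5)), i.e. raised to the 2 power.
Substitute y = (y/x)·x into the budget: x* = I/(p_x + p_y·(y/x)).
Numerically y/x = 0.779146, so x* = 50/(45.9 + 26·0.779146) = 0.7558.

x* = 0.7558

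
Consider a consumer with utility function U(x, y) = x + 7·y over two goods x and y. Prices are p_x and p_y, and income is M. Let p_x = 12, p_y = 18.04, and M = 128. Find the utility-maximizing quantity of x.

Linear utility — the consumer picks whichever good has higher MU/price: 1/12 = 0.0833 vs 7/18.04 = 0.388.
y gives more utility per dollar, so spend all income on y: y* = M/p_y, x* = 0.
Numerically: x* = 0, y* = 7.0953.

x* = 0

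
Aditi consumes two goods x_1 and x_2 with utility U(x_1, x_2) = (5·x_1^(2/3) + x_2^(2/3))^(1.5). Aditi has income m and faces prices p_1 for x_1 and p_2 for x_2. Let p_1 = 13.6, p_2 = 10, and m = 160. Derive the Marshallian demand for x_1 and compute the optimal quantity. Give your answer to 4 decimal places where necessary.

MRS = MU_x_1/MU_x_2 = 5·(x_2/x_1)^(1/3). Set equal to p_1/p_2.
Solve for the ratio: x_2/x_1 = [(1/5)·p_1/p_2]^(3).
Substitute x_2 = (x_2/x_1)·x_1 into the budget: x_1* = m/(p_1 + p_2·(x_2/x_1)).
Numerically x_2/x_1 = 0.020124, so x_1* = 160/(13.6 + 10·0.020124) = 11.5932.

x_1* = 11.5932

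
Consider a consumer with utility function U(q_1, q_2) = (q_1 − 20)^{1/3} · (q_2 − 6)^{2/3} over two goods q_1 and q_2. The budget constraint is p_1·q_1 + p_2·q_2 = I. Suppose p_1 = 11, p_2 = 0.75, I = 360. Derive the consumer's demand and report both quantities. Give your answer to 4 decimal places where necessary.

q_1* = 24.1061, q_2* = 126.4444

This is Cobb-Douglas in (q_1−20, q_2−6): tangency gives 1/3·p_2·(q_2−6) = 2/3·p_1·(q_1−20).
After buying the subsistence bundle (20, 6), a share 1/3 of the remaining income goes to q_1: q_1* = 20 + 1/3·(I − 20p_1 − 6p_2)/p_1.
Discretionary income = 360 − 20·11 − 6·0.75 = 135.5; q_1* = 20 + 1/3·135.5/11 = 24.1061; q_2* = 6 + 2/3·135.5/0.75 = 126.4444.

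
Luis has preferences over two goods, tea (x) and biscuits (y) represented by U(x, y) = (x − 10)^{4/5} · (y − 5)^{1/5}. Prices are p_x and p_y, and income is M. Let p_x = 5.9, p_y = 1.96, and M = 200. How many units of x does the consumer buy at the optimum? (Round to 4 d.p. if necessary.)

x* = 27.7898

After buying the subsistence bundle (10, 5), a share 0.8 of the remaining income goes to x: x* = 10 + 0.8·(M − 10p_x − 5p_y)/p_x.
Discretionary income = 200 − 10·5.9 − 5·1.96 = 131.2; x* = 10 + 0.8·131.2/5.9 = 27.7898.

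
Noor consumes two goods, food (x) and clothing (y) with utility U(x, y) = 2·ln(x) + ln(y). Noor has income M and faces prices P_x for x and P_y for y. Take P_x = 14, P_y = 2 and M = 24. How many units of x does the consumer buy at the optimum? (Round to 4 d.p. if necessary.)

Tangency: MRS = 2·y/x = P_x/P_y.
So 2·P_y·y = P_x·x; combined with the budget, a share 2/3 of income goes to x.
Demand: x*(P_x,P_y,M) = 2/3·M/P_x and y* = 1/3·M/P_y.
At P_x=14, P_y=2, M=24: x* = 2/3·24/14 = 1.1429.

x* = 1.1429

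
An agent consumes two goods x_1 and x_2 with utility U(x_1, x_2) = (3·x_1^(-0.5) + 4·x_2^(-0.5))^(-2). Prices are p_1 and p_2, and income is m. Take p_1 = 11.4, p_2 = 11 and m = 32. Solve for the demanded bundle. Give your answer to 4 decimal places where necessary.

x_1* = 1.2776, x_2* = 1.585

MRS = MU_x_1/MU_x_2 = (3/4)·(x_2/x_1)^(1.5). Set equal to p_1/p_2.
Solve for the ratio: x_2/x_1 = [(4/3)·p_1/p_2]^(2/3).
Substitute x_2 = (x_2/x_1)·x_1 into the budget: x_1* = m/(p_1 + p_2·(x_2/x_1)).
Numerically x_2/x_1 = 1.240606, so x_1* = 32/(11.4 + 11·1.240606) = 1.2776 and x_2* = 1.240606·1.2776 = 1.585.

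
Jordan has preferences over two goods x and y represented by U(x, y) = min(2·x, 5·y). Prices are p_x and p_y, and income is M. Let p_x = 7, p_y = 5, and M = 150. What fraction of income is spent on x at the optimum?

Leontief preferences: the optimum is at the kink where x/5 = y/2, i.e. y = (2/5)·x.
Budget: p_x·x + p_y·(2/5)·x = M, so (5·p_x + 2·p_y)·x = 5·M.
Demand: x*(p_x,p_y,M) = 5·M/(5·p_x + 2·p_y), y* = 2·M/(5·p_x + 2·p_y).
Here 5·7 + 2·5 = 45, giving x* = 16.6667 and y* = 6.6667.
Expenditure on x: 7·16.6667 = 116.6667; share = 0.7778.

share on x = 0.7778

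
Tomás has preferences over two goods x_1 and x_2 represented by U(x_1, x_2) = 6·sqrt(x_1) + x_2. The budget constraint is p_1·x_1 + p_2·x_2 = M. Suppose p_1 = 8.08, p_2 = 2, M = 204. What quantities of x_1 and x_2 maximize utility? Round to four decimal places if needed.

MU_x_1 = 3/√x_1, MU_x_2 = 1. Tangency: 3/√x_1 = p_1/p_2.
Solve: √x_1 = 3·p_2/p_1, so x_1*(p_1,p_2) = (3·p_2/p_1)², and x_2* = (M − p_1·x_1*)/p_2.
Plugging in: x_1* = (3·2/8.08)² = 0.5514, x_2* = 99.7723.

x_1* = 0.5514, x_2* = 99.7723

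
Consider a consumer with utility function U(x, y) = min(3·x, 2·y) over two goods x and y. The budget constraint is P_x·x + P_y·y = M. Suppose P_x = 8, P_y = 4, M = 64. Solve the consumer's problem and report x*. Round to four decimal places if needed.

Leontief preferences: the optimum is at the kink where x/2 = y/3, i.e. y = (3/2)·x.
Budget: P_x·x + P_y·(3/2)·x = M, so (2·P_x + 3·P_y)·x = 2·M.
Demand: x*(P_x,P_y,M) = 2·M/(2·P_x + 3·P_y), y* = 3·M/(2·P_x + 3·P_y).
Here 2·8 + 3·4 = 28, giving x* = 4.5714.

x* = 4.5714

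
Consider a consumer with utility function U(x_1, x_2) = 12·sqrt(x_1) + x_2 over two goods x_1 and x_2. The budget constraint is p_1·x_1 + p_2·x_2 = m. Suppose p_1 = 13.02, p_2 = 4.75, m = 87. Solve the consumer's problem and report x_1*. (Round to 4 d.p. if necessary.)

MU_x_1 = 6/√x_1, MU_x_2 = 1. Tangency: 6/√x_1 = p_1/p_2.
Solve: √x_1 = 6·p_2/p_1, so x_1*(p_1,p_2) = (6·p_2/p_1)², and x_2* = (m − p_1·x_1*)/p_2.
Plugging in: x_1* = (6·4.75/13.02)² = 4.7915.

x_1* = 4.7915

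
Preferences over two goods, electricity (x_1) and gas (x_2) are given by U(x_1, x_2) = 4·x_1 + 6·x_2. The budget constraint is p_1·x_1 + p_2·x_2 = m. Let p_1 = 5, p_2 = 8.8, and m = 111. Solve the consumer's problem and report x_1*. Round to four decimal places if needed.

x_1* = 22.2

Perfect substitutes: compare marginal utility per dollar. 4/p_1 vs 6/p_2 → 0.8 vs 0.6818.
x_1 gives more utility per dollar, so spend all income on x_1: x_1* = m/p_1, x_2* = 0.
Numerically: x_1* = 22.2, x_2* = 0.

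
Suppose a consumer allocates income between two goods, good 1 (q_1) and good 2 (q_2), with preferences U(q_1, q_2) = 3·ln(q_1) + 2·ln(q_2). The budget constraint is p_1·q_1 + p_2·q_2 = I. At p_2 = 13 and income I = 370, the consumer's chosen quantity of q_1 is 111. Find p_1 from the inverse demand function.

MU_q_1/MU_q_2 = (3·q_2)/(2·q_1); tangency sets this equal to p_1/p_2.
Rearranging, p_2·q_2 = (2/3)·p_1·q_1. Substituting into the budget gives p_1·q_1·(1 + (2/3)) = I.
Demand: q_1*(p_1,p_2,I) = 0.6·I/p_1 and q_2* = 0.4·I/p_2.
Set q_1* = 111 in the demand function and solve for p_1: p_1 = 2.

p_1 = 2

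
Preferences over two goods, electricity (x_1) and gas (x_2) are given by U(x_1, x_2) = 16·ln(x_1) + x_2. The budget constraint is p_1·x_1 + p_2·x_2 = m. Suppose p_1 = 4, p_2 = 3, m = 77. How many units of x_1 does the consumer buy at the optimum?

x_1* = 12

So x_1*(p_1,p_2) = 16·p_2/p_1, independent of income; and x_2* = (m − 16·p_2)/p_2.
At the given prices: x_1* = 16·3/4 = 12.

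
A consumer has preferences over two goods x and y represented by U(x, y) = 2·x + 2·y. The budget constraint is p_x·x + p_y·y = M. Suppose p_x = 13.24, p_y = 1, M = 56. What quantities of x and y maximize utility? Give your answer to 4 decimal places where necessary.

Perfect substitutes: compare marginal utility per dollar. 2/p_x vs 2/p_y → 0.1511 vs 2.
y gives more utility per dollar, so spend all income on y: y* = M/p_y, x* = 0.
Numerically: x* = 0, y* = 56.

x* = 0, y* = 56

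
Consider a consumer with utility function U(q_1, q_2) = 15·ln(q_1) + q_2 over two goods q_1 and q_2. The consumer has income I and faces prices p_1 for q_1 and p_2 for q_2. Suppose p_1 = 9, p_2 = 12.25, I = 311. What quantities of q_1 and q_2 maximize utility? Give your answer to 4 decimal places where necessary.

So q_1*(p_1,p_2) = 15·p_2/p_1, independent of income; and q_2* = (I − 15·p_2)/p_2.
At the given prices: q_1* = 15·12.25/9 = 20.4167, and q_2* = 10.3878.

q_1* = 20.4167, q_2* = 10.3878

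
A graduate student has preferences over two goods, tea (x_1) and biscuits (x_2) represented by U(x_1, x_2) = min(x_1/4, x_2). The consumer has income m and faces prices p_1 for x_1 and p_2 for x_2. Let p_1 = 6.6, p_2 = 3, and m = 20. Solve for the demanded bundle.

x_1* = 2.7211, x_2* = 0.6803

Leontief preferences: the optimum is at the kink where x_1/4 = x_2/1, i.e. x_2 = (1/4)·x_1.
Budget: p_1·x_1 + p_2·(1/4)·x_1 = m, so (4·p_1 + p_2)·x_1 = 4·m.
Demand: x_1*(p_1,p_2,m) = 4·m/(4·p_1 + p_2), x_2* = m/(4·p_1 + p_2).
Here 4·6.6 + 3 = 29.4, giving x_1* = 2.7211 and x_2* = 0.6803.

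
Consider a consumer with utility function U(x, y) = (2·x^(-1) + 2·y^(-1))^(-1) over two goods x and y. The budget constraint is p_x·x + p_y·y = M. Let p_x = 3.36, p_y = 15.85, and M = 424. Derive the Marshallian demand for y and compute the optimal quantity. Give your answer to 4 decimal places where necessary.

y* = 18.3172

MRS = MU_x/MU_y = (y/x)^(2). Set equal to p_x/p_y.
Solve for the ratio: y/x = [p_x/p_y]^(0.5).
With the ratio pinned down, the budget gives x* = M/(p_x + p_y·(y/x)) and y* = (y/x)·x*.
Numerically y/x = 0.460421, so x* = 424/(3.36 + 15.85·0.460421) = 39.7836 and y* = 0.460421·39.7836 = 18.3172.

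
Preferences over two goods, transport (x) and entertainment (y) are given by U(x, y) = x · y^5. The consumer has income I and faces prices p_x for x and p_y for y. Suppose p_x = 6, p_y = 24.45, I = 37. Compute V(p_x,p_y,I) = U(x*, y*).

At p_x=6, p_y=24.45, I=37: x* = 1/6·37/6 = 1.0278, y* = 1.2611.
Utility at the optimum: U(1.0278, 1.2611) = 3.278.

V = 3.278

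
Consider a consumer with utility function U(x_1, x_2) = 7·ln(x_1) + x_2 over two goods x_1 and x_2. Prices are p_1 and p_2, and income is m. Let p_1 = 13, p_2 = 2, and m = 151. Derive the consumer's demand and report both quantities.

x_1* = 1.0769, x_2* = 68.5

Set MRS = p_1/p_2: (7/x_1)/1 = p_1/p_2.
So x_1*(p_1,p_2) = 7·p_2/p_1, independent of income; and x_2* = (m − 7·p_2)/p_2.
At the given prices: x_1* = 7·2/13 = 1.0769, and x_2* = 68.5.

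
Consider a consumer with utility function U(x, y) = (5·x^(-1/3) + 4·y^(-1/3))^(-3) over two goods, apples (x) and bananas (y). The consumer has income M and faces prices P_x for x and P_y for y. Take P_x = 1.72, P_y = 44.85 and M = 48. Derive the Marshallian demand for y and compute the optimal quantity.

From the CES first-order condition, (5/4)·(y/x)^(4/3) = P_x/P_y.
Solve for the ratio: y/x = [(4/5)·P_x/P_y]^(0.75).
Substitute y = (y/x)·x into the budget: x* = M/(P_x + P_y·(y/x)).
Numerically y/x = 0.073306, so x* = 48/(1.72 + 44.85·0.073306) = 9.5851 and y* = 0.073306·9.5851 = 0.7026.

y* = 0.7026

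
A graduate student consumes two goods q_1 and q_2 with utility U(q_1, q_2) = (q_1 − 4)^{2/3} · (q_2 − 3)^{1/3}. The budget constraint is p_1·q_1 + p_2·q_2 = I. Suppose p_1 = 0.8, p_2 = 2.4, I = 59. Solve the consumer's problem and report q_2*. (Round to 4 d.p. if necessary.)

This is Cobb-Douglas in (q_1−4, q_2−3): tangency gives 2/3·p_2·(q_2−3) = 1/3·p_1·(q_1−4).
Substituting into the budget: q_1* = 4 + 2/3·(I − 4·p_1 − 3·p_2)/p_1, and q_2* = 3 + 1/3·(…)/p_2.
Discretionary income = 59 − 4·0.8 − 3·2.4 = 48.6; q_2* = 3 + 1/3·48.6/2.4 = 9.75.

q_2* = 9.75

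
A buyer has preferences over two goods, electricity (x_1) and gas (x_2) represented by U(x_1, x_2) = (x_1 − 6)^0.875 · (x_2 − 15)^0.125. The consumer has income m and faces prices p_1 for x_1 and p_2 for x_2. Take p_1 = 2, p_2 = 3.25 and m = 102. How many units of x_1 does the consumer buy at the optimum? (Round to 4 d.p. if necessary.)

Let x_1' = x_1−6, x_2' = x_2−15. MRS = 7·x_2'/x_1' = p_1/p_2.
Substituting into the budget: x_1* = 6 + 0.875·(m − 6·p_1 − 15·p_2)/p_1, and x_2* = 15 + 0.125·(…)/p_2.
Discretionary income = 102 − 6·2 − 15·3.25 = 41.25; x_1* = 6 + 0.875·41.25/2 = 24.0469.

x_1* = 24.0469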